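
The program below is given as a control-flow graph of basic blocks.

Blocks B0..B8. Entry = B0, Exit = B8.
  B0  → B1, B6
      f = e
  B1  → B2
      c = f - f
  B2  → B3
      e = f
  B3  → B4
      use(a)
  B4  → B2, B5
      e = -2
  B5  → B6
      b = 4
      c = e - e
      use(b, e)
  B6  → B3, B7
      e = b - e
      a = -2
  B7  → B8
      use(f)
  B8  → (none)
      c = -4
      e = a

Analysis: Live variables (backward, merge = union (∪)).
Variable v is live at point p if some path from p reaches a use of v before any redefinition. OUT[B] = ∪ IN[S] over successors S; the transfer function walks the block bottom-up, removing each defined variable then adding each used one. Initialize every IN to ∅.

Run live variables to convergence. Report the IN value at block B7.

Fixpoint table:
  B0: | IN={a, b, e} | OUT={a, b, e, f}
  B1: | IN={a, f} | OUT={a, f}
  B2: | IN={a, f} | OUT={a, f}
  B3: | IN={a, f} | OUT={a, f}
  B4: | IN={a, f} | OUT={a, e, f}
  B5: | IN={e, f} | OUT={b, e, f}
  B6: | IN={b, e, f} | OUT={a, f}
  B7: | IN={a, f} | OUT={a}
  B8: | IN={a} | OUT={}

Merge at B7: OUT[B7] = IN[B8] = {a}
Applying B7's transfer function to that OUT value gives IN[B7] (row B7 above).

Answer: {a, f}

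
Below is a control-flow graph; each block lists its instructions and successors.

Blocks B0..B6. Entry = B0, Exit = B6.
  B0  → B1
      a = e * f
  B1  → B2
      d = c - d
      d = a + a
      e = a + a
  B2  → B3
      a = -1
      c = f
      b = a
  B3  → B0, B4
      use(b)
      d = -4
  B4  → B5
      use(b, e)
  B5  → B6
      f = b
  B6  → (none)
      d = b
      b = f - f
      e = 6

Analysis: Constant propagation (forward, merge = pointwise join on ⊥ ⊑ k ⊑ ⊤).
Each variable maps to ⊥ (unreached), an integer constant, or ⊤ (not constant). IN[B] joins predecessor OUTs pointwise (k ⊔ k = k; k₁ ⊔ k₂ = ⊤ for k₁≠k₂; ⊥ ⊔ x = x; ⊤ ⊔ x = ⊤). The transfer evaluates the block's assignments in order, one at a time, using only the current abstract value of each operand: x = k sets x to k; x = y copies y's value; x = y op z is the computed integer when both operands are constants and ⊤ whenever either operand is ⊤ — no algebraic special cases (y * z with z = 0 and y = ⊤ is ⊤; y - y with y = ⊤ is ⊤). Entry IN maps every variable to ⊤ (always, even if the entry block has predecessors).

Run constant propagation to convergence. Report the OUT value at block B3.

Converged values:
  B0: | IN=(all ⊤) | OUT=(all ⊤)
  B1: | IN=(all ⊤) | OUT=(all ⊤)
  B2: | IN=(all ⊤) | OUT={a:-1, b:-1; rest ⊤}
  B3: | IN={a:-1, b:-1; rest ⊤} | OUT={a:-1, b:-1, d:-4; rest ⊤}
  B4: | IN={a:-1, b:-1, d:-4; rest ⊤} | OUT={a:-1, b:-1, d:-4; rest ⊤}
  B5: | IN={a:-1, b:-1, d:-4; rest ⊤} | OUT={a:-1, b:-1, d:-4, f:-1; rest ⊤}
  B6: | IN={a:-1, b:-1, d:-4, f:-1; rest ⊤} | OUT={a:-1, b:0, d:-1, e:6, f:-1; rest ⊤}

Merge at B3: IN[B3] = OUT[B2] = {a: -1, b: -1, c: ⊤, d: ⊤, e: ⊤, f: ⊤}
Applying B3's transfer function to that IN value gives OUT[B3] (row B3 above).

Answer: {a: -1, b: -1, c: ⊤, d: -4, e: ⊤, f: ⊤}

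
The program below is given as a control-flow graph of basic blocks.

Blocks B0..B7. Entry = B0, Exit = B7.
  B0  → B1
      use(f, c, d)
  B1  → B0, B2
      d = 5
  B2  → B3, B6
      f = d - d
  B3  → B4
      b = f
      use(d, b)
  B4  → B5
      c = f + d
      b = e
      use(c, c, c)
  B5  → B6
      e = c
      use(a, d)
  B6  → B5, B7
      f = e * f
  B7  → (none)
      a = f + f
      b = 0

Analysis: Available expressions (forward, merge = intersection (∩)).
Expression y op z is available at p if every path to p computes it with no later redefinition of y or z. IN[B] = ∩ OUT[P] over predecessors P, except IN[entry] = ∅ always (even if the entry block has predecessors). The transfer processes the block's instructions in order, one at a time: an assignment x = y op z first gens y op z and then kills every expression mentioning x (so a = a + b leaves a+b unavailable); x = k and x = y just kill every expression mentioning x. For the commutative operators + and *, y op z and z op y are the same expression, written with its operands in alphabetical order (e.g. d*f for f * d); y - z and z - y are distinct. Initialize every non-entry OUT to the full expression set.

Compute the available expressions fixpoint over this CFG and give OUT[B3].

Per-block solution:
  B0:  IN={}  OUT={}
  B1:  IN={}  OUT={}
  B2:  IN={}  OUT={d-d}
  B3:  IN={d-d}  OUT={d-d}
  B4:  IN={d-d}  OUT={d+f, d-d}
  B5:  IN={d-d}  OUT={d-d}
  B6:  IN={d-d}  OUT={d-d}
  B7:  IN={d-d}  OUT={d-d, f+f}

Merge at B3: IN[B3] = OUT[B2] = {d-d}
Applying B3's transfer function to that IN value gives OUT[B3] (row B3 above).

Answer: {d-d}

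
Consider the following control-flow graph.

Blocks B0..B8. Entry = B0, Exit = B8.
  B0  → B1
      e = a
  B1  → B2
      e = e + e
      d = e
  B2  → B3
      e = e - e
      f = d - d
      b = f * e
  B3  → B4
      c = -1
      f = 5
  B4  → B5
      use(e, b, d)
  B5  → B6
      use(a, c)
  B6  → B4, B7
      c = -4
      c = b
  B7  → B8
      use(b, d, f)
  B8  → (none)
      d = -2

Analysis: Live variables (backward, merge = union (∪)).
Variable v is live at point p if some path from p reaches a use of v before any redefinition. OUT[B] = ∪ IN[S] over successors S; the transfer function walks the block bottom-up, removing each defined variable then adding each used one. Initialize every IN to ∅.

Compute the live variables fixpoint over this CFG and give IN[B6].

Answer: {a, b, d, e, f}

Trace:
Converged values:
  B0:  IN={a}  OUT={a, e}
  B1:  IN={a, e}  OUT={a, d, e}
  B2:  IN={a, d, e}  OUT={a, b, d, e}
  B3:  IN={a, b, d, e}  OUT={a, b, c, d, e, f}
  B4:  IN={a, b, c, d, e, f}  OUT={a, b, c, d, e, f}
  B5:  IN={a, b, c, d, e, f}  OUT={a, b, d, e, f}
  B6:  IN={a, b, d, e, f}  OUT={a, b, c, d, e, f}
  B7:  IN={b, d, f}  OUT={}
  B8:  IN={}  OUT={}

Merge at B6: OUT[B6] = IN[B4] ⊔ IN[B7] = {a, b, c, d, e, f}
Applying B6's transfer function to that OUT value gives IN[B6] (row B6 above).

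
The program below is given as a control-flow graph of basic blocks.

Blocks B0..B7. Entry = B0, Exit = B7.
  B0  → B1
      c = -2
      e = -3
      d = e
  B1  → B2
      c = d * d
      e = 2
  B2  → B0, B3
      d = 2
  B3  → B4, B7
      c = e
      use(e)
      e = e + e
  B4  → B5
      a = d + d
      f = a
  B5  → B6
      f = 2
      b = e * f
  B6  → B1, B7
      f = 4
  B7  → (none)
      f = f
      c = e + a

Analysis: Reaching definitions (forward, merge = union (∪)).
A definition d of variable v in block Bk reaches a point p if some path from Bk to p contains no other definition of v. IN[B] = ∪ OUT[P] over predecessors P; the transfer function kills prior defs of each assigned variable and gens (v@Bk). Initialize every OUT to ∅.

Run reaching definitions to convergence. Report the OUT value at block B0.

Answer: {a@B4, b@B5, c@B0, d@B0, e@B0, f@B6}

Trace:
Per-block solution:
  B0:   IN={a@B4, b@B5, c@B1, d@B2, e@B1, f@B6}   OUT={a@B4, b@B5, c@B0, d@B0, e@B0, f@B6}
  B1:   IN={a@B4, b@B5, c@B0, c@B3, d@B0, d@B2, e@B0, e@B3, f@B6}   OUT={a@B4, b@B5, c@B1, d@B0, d@B2, e@B1, f@B6}
  B2:   IN={a@B4, b@B5, c@B1, d@B0, d@B2, e@B1, f@B6}   OUT={a@B4, b@B5, c@B1, d@B2, e@B1, f@B6}
  B3:   IN={a@B4, b@B5, c@B1, d@B2, e@B1, f@B6}   OUT={a@B4, b@B5, c@B3, d@B2, e@B3, f@B6}
  B4:   IN={a@B4, b@B5, c@B3, d@B2, e@B3, f@B6}   OUT={a@B4, b@B5, c@B3, d@B2, e@B3, f@B4}
  B5:   IN={a@B4, b@B5, c@B3, d@B2, e@B3, f@B4}   OUT={a@B4, b@B5, c@B3, d@B2, e@B3, f@B5}
  B6:   IN={a@B4, b@B5, c@B3, d@B2, e@B3, f@B5}   OUT={a@B4, b@B5, c@B3, d@B2, e@B3, f@B6}
  B7:   IN={a@B4, b@B5, c@B3, d@B2, e@B3, f@B6}   OUT={a@B4, b@B5, c@B7, d@B2, e@B3, f@B7}

Merge at B0 (entry node, so the boundary value {} is joined with the incoming edge(s)): IN[B0] = {} ⊔ OUT[B2] = {a@B4, b@B5, c@B1, d@B2, e@B1, f@B6}
Applying B0's transfer function to that IN value gives OUT[B0] (row B0 above).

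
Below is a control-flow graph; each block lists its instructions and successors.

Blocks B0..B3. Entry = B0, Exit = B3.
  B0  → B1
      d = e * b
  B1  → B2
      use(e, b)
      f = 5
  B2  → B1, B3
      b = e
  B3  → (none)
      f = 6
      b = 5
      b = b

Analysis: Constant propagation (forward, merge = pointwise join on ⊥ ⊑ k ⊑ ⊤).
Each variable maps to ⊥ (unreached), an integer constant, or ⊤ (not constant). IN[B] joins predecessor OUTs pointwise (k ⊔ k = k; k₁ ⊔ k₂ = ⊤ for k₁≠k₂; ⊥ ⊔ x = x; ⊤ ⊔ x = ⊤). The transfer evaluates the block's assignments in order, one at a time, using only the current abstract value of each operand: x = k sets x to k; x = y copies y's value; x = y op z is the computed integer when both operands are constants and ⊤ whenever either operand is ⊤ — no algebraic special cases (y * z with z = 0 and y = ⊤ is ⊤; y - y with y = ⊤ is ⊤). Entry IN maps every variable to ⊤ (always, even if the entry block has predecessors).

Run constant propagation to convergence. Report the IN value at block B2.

Answer: {a: ⊤, b: ⊤, c: ⊤, d: ⊤, e: ⊤, f: 5}

Working:
Per-block solution:
  B0:   IN=(all ⊤)   OUT=(all ⊤)
  B1:   IN=(all ⊤)   OUT={f:5; rest ⊤}
  B2:   IN={f:5; rest ⊤}   OUT={f:5; rest ⊤}
  B3:   IN={f:5; rest ⊤}   OUT={b:5, f:6; rest ⊤}

Merge at B2: IN[B2] = OUT[B1] = {a: ⊤, b: ⊤, c: ⊤, d: ⊤, e: ⊤, f: 5}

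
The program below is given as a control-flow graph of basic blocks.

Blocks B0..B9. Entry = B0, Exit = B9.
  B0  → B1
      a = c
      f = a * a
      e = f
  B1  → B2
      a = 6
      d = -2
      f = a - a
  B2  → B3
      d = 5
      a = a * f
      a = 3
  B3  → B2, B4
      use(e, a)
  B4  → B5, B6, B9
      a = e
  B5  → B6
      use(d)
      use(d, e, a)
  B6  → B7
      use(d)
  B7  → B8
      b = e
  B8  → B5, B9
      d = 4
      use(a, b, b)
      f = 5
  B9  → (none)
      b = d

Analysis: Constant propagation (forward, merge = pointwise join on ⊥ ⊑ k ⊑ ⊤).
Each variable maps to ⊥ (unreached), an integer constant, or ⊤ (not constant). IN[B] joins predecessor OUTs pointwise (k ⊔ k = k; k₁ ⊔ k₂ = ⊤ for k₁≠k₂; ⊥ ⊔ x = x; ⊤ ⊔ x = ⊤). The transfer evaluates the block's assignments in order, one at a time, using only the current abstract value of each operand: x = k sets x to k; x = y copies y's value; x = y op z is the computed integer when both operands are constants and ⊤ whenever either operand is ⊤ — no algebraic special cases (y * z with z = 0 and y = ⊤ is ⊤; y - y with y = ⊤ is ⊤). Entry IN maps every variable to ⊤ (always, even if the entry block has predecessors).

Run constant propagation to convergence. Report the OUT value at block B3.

Answer: {a: 3, b: ⊤, c: ⊤, d: 5, e: ⊤, f: 0}

Working:
Converged values:
  B0:  IN=(all ⊤)  OUT=(all ⊤)
  B1:  IN=(all ⊤)  OUT={a:6, d:-2, f:0; rest ⊤}
  B2:  IN={f:0; rest ⊤}  OUT={a:3, d:5, f:0; rest ⊤}
  B3:  IN={a:3, d:5, f:0; rest ⊤}  OUT={a:3, d:5, f:0; rest ⊤}
  B4:  IN={a:3, d:5, f:0; rest ⊤}  OUT={d:5, f:0; rest ⊤}
  B5:  IN=(all ⊤)  OUT=(all ⊤)
  B6:  IN=(all ⊤)  OUT=(all ⊤)
  B7:  IN=(all ⊤)  OUT=(all ⊤)
  B8:  IN=(all ⊤)  OUT={d:4, f:5; rest ⊤}
  B9:  IN=(all ⊤)  OUT=(all ⊤)

Merge at B3: IN[B3] = OUT[B2] = {a: 3, b: ⊤, c: ⊤, d: 5, e: ⊤, f: 0}
Applying B3's transfer function to that IN value gives OUT[B3] (row B3 above).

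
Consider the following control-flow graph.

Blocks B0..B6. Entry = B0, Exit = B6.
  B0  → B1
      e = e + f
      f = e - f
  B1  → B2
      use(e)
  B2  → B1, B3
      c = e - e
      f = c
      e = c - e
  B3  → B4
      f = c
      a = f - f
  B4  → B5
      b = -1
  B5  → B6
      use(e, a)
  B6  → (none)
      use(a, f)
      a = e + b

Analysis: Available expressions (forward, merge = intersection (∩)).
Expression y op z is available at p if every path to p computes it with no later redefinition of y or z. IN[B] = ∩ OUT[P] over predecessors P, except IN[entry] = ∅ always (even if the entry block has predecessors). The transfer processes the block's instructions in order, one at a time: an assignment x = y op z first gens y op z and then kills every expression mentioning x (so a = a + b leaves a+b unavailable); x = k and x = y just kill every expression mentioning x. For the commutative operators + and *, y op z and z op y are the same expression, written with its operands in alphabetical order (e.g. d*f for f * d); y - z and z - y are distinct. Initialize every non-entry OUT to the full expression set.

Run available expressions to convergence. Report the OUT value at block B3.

Answer: {f-f}

Trace:
Fixpoint table:
  B0:  IN={}  OUT={}
  B1:  IN={}  OUT={}
  B2:  IN={}  OUT={}
  B3:  IN={}  OUT={f-f}
  B4:  IN={f-f}  OUT={f-f}
  B5:  IN={f-f}  OUT={f-f}
  B6:  IN={f-f}  OUT={b+e, f-f}

Merge at B3: IN[B3] = OUT[B2] = {}
Applying B3's transfer function to that IN value gives OUT[B3] (row B3 above).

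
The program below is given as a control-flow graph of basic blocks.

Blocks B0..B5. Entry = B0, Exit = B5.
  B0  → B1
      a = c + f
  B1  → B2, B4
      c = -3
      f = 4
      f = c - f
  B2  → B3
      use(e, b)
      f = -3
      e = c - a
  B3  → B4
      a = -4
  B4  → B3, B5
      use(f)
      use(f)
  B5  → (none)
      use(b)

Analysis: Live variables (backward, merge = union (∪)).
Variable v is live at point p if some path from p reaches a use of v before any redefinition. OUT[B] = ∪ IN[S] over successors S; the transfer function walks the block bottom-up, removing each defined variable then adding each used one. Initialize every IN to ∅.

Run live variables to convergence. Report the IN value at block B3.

Fixpoint table:
  B0:   IN={b, c, e, f}   OUT={a, b, e}
  B1:   IN={a, b, e}   OUT={a, b, c, e, f}
  B2:   IN={a, b, c, e}   OUT={b, f}
  B3:   IN={b, f}   OUT={b, f}
  B4:   IN={b, f}   OUT={b, f}
  B5:   IN={b}   OUT={}

Merge at B3: OUT[B3] = IN[B4] = {b, f}
Applying B3's transfer function to that OUT value gives IN[B3] (row B3 above).

Answer: {b, f}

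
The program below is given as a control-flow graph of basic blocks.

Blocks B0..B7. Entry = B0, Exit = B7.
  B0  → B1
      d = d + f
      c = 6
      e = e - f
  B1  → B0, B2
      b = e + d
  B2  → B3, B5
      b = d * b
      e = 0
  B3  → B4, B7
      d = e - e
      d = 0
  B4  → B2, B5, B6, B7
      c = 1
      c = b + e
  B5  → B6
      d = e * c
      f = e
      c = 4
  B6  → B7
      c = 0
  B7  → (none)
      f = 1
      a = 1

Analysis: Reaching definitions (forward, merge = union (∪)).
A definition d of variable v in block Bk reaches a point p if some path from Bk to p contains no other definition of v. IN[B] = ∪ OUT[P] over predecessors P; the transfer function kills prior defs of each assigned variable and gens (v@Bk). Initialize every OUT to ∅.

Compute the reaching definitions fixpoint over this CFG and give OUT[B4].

Answer: {b@B2, c@B4, d@B3, e@B2}

Trace:
Per-block solution:
  B0: | IN={b@B1, c@B0, d@B0, e@B0} | OUT={b@B1, c@B0, d@B0, e@B0}
  B1: | IN={b@B1, c@B0, d@B0, e@B0} | OUT={b@B1, c@B0, d@B0, e@B0}
  B2: | IN={b@B1, b@B2, c@B0, c@B4, d@B0, d@B3, e@B0, e@B2} | OUT={b@B2, c@B0, c@B4, d@B0, d@B3, e@B2}
  B3: | IN={b@B2, c@B0, c@B4, d@B0, d@B3, e@B2} | OUT={b@B2, c@B0, c@B4, d@B3, e@B2}
  B4: | IN={b@B2, c@B0, c@B4, d@B3, e@B2} | OUT={b@B2, c@B4, d@B3, e@B2}
  B5: | IN={b@B2, c@B0, c@B4, d@B0, d@B3, e@B2} | OUT={b@B2, c@B5, d@B5, e@B2, f@B5}
  B6: | IN={b@B2, c@B4, c@B5, d@B3, d@B5, e@B2, f@B5} | OUT={b@B2, c@B6, d@B3, d@B5, e@B2, f@B5}
  B7: | IN={b@B2, c@B0, c@B4, c@B6, d@B3, d@B5, e@B2, f@B5} | OUT={a@B7, b@B2, c@B0, c@B4, c@B6, d@B3, d@B5, e@B2, f@B7}

Merge at B4: IN[B4] = OUT[B3] = {b@B2, c@B0, c@B4, d@B3, e@B2}
Applying B4's transfer function to that IN value gives OUT[B4] (row B4 above).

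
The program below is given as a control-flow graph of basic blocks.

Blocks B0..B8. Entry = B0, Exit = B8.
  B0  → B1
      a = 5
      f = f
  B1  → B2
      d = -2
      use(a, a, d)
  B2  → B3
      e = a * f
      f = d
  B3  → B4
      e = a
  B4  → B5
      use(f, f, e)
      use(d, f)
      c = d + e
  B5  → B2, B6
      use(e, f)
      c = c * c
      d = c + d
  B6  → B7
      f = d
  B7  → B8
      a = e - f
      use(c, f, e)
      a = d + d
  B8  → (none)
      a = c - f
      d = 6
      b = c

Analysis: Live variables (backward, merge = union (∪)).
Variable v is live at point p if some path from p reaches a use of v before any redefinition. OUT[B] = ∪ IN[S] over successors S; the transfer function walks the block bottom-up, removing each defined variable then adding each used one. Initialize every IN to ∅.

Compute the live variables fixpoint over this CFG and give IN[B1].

Answer: {a, f}

Trace:
Converged values:
  B0: | IN={f} | OUT={a, f}
  B1: | IN={a, f} | OUT={a, d, f}
  B2: | IN={a, d, f} | OUT={a, d, f}
  B3: | IN={a, d, f} | OUT={a, d, e, f}
  B4: | IN={a, d, e, f} | OUT={a, c, d, e, f}
  B5: | IN={a, c, d, e, f} | OUT={a, c, d, e, f}
  B6: | IN={c, d, e} | OUT={c, d, e, f}
  B7: | IN={c, d, e, f} | OUT={c, f}
  B8: | IN={c, f} | OUT={}

Merge at B1: OUT[B1] = IN[B2] = {a, d, f}
Applying B1's transfer function to that OUT value gives IN[B1] (row B1 above).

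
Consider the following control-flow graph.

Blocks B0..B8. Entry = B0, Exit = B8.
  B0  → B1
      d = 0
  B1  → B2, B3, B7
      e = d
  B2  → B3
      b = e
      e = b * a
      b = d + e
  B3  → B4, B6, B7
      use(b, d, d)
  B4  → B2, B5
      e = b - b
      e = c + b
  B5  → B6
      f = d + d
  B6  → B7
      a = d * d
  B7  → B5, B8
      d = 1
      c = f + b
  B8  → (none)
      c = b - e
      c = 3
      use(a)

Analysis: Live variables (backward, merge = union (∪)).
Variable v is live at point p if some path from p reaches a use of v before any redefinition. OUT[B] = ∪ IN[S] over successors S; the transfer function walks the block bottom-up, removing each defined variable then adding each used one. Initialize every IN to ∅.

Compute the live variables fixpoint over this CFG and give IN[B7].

Answer: {a, b, e, f}

Trace:
Per-block solution:
  B0: | IN={a, b, c, f} | OUT={a, b, c, d, f}
  B1: | IN={a, b, c, d, f} | OUT={a, b, c, d, e, f}
  B2: | IN={a, c, d, e, f} | OUT={a, b, c, d, e, f}
  B3: | IN={a, b, c, d, e, f} | OUT={a, b, c, d, e, f}
  B4: | IN={a, b, c, d, f} | OUT={a, b, c, d, e, f}
  B5: | IN={b, d, e} | OUT={b, d, e, f}
  B6: | IN={b, d, e, f} | OUT={a, b, e, f}
  B7: | IN={a, b, e, f} | OUT={a, b, d, e}
  B8: | IN={a, b, e} | OUT={}

Merge at B7: OUT[B7] = IN[B5] ⊔ IN[B8] = {a, b, d, e}
Applying B7's transfer function to that OUT value gives IN[B7] (row B7 above).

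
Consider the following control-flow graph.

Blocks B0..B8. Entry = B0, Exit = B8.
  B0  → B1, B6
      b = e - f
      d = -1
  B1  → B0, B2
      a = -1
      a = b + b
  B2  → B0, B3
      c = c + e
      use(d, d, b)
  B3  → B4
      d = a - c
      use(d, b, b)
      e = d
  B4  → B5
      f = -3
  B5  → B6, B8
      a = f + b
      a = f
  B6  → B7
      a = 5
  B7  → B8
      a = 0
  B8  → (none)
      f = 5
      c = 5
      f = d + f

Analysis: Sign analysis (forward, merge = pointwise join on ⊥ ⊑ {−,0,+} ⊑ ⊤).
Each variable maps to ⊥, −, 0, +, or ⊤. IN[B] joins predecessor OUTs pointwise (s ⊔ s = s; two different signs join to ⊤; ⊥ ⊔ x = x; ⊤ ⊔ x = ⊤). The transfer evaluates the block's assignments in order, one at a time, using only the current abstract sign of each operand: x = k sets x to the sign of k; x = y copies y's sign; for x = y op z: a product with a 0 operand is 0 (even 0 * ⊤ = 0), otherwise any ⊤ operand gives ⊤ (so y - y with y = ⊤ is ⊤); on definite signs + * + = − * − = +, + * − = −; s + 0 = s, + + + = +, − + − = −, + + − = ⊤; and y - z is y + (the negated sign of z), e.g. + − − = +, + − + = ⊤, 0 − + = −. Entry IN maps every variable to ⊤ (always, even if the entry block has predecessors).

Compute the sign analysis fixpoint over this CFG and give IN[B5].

Per-block solution:
  B0:   IN=(all ⊤)   OUT={d:-; rest ⊤}
  B1:   IN={d:-; rest ⊤}   OUT={d:-; rest ⊤}
  B2:   IN={d:-; rest ⊤}   OUT={d:-; rest ⊤}
  B3:   IN={d:-; rest ⊤}   OUT=(all ⊤)
  B4:   IN=(all ⊤)   OUT={f:-; rest ⊤}
  B5:   IN={f:-; rest ⊤}   OUT={a:-, f:-; rest ⊤}
  B6:   IN=(all ⊤)   OUT={a:+; rest ⊤}
  B7:   IN={a:+; rest ⊤}   OUT={a:0; rest ⊤}
  B8:   IN=(all ⊤)   OUT={c:+; rest ⊤}

Merge at B5: IN[B5] = OUT[B4] = {a: ⊤, b: ⊤, c: ⊤, d: ⊤, e: ⊤, f: -}

Answer: {a: ⊤, b: ⊤, c: ⊤, d: ⊤, e: ⊤, f: -}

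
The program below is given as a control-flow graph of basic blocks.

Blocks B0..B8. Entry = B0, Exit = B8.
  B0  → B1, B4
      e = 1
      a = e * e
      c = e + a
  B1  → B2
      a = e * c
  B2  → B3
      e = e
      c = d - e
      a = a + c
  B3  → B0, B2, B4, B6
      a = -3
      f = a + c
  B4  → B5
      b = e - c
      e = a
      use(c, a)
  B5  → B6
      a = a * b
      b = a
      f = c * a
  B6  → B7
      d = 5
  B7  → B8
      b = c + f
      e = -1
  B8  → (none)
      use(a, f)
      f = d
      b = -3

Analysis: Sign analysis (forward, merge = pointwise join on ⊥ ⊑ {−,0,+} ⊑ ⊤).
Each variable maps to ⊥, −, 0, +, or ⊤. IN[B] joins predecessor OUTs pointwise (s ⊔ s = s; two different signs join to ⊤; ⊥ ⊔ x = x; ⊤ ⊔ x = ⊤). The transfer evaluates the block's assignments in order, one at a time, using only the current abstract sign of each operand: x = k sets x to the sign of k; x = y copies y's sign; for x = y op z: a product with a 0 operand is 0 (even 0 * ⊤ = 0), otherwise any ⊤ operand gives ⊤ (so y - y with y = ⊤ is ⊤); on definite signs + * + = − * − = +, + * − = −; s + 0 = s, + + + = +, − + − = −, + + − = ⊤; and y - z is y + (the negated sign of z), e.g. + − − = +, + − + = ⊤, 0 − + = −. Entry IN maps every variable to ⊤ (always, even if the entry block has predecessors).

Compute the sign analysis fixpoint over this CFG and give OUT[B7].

Per-block solution:
  B0:  IN=(all ⊤)  OUT={a:+, c:+, e:+; rest ⊤}
  B1:  IN={a:+, c:+, e:+; rest ⊤}  OUT={a:+, c:+, e:+; rest ⊤}
  B2:  IN={e:+; rest ⊤}  OUT={e:+; rest ⊤}
  B3:  IN={e:+; rest ⊤}  OUT={a:-, e:+; rest ⊤}
  B4:  IN={e:+; rest ⊤}  OUT=(all ⊤)
  B5:  IN=(all ⊤)  OUT=(all ⊤)
  B6:  IN=(all ⊤)  OUT={d:+; rest ⊤}
  B7:  IN={d:+; rest ⊤}  OUT={d:+, e:-; rest ⊤}
  B8:  IN={d:+, e:-; rest ⊤}  OUT={b:-, d:+, e:-, f:+; rest ⊤}

Merge at B7: IN[B7] = OUT[B6] = {a: ⊤, b: ⊤, c: ⊤, d: +, e: ⊤, f: ⊤}
Applying B7's transfer function to that IN value gives OUT[B7] (row B7 above).

Answer: {a: ⊤, b: ⊤, c: ⊤, d: +, e: -, f: ⊤}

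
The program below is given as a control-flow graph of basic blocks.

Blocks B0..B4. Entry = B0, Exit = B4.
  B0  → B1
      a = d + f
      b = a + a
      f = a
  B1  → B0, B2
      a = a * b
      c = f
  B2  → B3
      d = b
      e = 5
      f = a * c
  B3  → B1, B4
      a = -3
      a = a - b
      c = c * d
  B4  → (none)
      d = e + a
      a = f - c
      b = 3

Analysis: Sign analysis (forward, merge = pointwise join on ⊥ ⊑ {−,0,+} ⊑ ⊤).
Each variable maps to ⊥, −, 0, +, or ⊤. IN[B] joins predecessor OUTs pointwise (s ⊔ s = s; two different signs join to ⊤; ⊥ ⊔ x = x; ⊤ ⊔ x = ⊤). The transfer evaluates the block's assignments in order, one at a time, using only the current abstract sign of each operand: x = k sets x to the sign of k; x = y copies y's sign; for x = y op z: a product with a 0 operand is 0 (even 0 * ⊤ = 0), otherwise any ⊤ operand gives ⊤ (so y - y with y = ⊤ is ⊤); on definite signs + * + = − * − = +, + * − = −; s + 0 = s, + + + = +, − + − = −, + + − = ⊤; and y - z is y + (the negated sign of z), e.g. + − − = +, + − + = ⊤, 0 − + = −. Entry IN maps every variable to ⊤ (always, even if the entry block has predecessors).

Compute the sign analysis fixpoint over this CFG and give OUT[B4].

Answer: {a: ⊤, b: +, c: ⊤, d: ⊤, e: +, f: ⊤}

Trace:
Fixpoint table:
  B0:   IN=(all ⊤)   OUT=(all ⊤)
  B1:   IN=(all ⊤)   OUT=(all ⊤)
  B2:   IN=(all ⊤)   OUT={e:+; rest ⊤}
  B3:   IN={e:+; rest ⊤}   OUT={e:+; rest ⊤}
  B4:   IN={e:+; rest ⊤}   OUT={b:+, e:+; rest ⊤}

Merge at B4: IN[B4] = OUT[B3] = {a: ⊤, b: ⊤, c: ⊤, d: ⊤, e: +, f: ⊤}
Applying B4's transfer function to that IN value gives OUT[B4] (row B4 above).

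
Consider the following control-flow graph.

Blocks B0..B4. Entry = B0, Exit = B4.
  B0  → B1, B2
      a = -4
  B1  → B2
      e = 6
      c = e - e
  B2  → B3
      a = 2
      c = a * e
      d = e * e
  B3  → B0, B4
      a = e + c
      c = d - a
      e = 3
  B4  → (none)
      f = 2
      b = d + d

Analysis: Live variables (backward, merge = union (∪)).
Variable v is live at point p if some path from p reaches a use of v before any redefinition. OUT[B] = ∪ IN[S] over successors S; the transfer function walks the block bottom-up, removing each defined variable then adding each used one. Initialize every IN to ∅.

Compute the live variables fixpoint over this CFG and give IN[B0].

Answer: {e}

Working:
Fixpoint table:
  B0: | IN={e} | OUT={e}
  B1: | IN={} | OUT={e}
  B2: | IN={e} | OUT={c, d, e}
  B3: | IN={c, d, e} | OUT={d, e}
  B4: | IN={d} | OUT={}

Merge at B0: OUT[B0] = IN[B1] ⊔ IN[B2] = {e}
Applying B0's transfer function to that OUT value gives IN[B0] (row B0 above).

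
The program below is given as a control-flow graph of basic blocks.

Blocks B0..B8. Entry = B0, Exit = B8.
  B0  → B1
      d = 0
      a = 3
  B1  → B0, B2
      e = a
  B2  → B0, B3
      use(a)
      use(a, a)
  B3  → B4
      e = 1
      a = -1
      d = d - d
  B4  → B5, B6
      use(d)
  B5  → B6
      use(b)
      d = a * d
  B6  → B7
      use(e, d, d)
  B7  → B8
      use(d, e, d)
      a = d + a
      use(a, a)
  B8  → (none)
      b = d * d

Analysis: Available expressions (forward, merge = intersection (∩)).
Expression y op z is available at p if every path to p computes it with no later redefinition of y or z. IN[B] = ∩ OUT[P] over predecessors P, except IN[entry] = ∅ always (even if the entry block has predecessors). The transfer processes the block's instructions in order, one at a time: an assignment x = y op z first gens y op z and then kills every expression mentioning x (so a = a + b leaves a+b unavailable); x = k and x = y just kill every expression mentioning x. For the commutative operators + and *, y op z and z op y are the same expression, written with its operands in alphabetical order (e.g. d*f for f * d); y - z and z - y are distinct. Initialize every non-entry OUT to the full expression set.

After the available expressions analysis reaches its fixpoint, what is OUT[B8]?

Per-block solution:
  B0:  IN={}  OUT={}
  B1:  IN={}  OUT={}
  B2:  IN={}  OUT={}
  B3:  IN={}  OUT={}
  B4:  IN={}  OUT={}
  B5:  IN={}  OUT={}
  B6:  IN={}  OUT={}
  B7:  IN={}  OUT={}
  B8:  IN={}  OUT={d*d}

Merge at B8: IN[B8] = OUT[B7] = {}
Applying B8's transfer function to that IN value gives OUT[B8] (row B8 above).

Answer: {d*d}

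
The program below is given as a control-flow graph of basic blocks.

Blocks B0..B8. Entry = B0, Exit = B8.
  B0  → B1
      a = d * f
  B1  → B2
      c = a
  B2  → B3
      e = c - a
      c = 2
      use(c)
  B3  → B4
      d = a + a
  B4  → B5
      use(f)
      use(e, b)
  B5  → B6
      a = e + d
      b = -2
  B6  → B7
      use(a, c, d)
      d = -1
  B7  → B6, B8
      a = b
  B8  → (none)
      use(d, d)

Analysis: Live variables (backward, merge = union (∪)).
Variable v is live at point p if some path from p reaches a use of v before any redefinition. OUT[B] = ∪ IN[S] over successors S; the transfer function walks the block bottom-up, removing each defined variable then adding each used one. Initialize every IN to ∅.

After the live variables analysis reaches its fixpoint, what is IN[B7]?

Converged values:
  B0:   IN={b, d, f}   OUT={a, b, f}
  B1:   IN={a, b, f}   OUT={a, b, c, f}
  B2:   IN={a, b, c, f}   OUT={a, b, c, e, f}
  B3:   IN={a, b, c, e, f}   OUT={b, c, d, e, f}
  B4:   IN={b, c, d, e, f}   OUT={c, d, e}
  B5:   IN={c, d, e}   OUT={a, b, c, d}
  B6:   IN={a, b, c, d}   OUT={b, c, d}
  B7:   IN={b, c, d}   OUT={a, b, c, d}
  B8:   IN={d}   OUT={}

Merge at B7: OUT[B7] = IN[B6] ⊔ IN[B8] = {a, b, c, d}
Applying B7's transfer function to that OUT value gives IN[B7] (row B7 above).

Answer: {b, c, d}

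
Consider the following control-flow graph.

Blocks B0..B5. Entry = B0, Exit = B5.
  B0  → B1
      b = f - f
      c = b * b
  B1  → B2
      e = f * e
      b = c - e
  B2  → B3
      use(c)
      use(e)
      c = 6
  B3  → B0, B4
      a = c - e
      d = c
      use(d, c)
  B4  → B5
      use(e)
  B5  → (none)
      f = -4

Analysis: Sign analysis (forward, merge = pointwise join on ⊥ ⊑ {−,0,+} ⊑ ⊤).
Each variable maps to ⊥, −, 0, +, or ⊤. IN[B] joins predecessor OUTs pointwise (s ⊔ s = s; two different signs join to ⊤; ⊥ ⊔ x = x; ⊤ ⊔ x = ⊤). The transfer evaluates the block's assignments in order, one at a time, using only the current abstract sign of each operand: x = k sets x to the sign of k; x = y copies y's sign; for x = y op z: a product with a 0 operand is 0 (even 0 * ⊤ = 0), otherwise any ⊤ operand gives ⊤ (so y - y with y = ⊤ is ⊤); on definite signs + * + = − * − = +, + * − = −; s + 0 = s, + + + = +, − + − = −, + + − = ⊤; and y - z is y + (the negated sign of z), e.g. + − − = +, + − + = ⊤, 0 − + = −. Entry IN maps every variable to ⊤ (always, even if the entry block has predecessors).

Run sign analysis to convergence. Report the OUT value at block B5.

Fixpoint table:
  B0:   IN=(all ⊤)   OUT=(all ⊤)
  B1:   IN=(all ⊤)   OUT=(all ⊤)
  B2:   IN=(all ⊤)   OUT={c:+; rest ⊤}
  B3:   IN={c:+; rest ⊤}   OUT={c:+, d:+; rest ⊤}
  B4:   IN={c:+, d:+; rest ⊤}   OUT={c:+, d:+; rest ⊤}
  B5:   IN={c:+, d:+; rest ⊤}   OUT={c:+, d:+, f:-; rest ⊤}

Merge at B5: IN[B5] = OUT[B4] = {a: ⊤, b: ⊤, c: +, d: +, e: ⊤, f: ⊤}
Applying B5's transfer function to that IN value gives OUT[B5] (row B5 above).

Answer: {a: ⊤, b: ⊤, c: +, d: +, e: ⊤, f: -}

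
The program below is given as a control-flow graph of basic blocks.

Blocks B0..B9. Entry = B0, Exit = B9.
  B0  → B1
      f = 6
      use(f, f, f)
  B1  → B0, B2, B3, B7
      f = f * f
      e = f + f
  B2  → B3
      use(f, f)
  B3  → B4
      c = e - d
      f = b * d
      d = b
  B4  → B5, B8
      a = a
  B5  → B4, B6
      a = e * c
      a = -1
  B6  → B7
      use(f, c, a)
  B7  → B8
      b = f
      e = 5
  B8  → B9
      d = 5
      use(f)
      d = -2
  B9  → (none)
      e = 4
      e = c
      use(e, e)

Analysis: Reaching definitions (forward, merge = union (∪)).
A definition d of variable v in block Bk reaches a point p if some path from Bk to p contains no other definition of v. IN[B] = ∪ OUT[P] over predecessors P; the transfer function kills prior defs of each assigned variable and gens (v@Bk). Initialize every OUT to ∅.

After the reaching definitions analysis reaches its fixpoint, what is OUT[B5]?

Answer: {a@B5, c@B3, d@B3, e@B1, f@B3}

Derivation:
Converged values:
  B0:  IN={e@B1, f@B1}  OUT={e@B1, f@B0}
  B1:  IN={e@B1, f@B0}  OUT={e@B1, f@B1}
  B2:  IN={e@B1, f@B1}  OUT={e@B1, f@B1}
  B3:  IN={e@B1, f@B1}  OUT={c@B3, d@B3, e@B1, f@B3}
  B4:  IN={a@B5, c@B3, d@B3, e@B1, f@B3}  OUT={a@B4, c@B3, d@B3, e@B1, f@B3}
  B5:  IN={a@B4, c@B3, d@B3, e@B1, f@B3}  OUT={a@B5, c@B3, d@B3, e@B1, f@B3}
  B6:  IN={a@B5, c@B3, d@B3, e@B1, f@B3}  OUT={a@B5, c@B3, d@B3, e@B1, f@B3}
  B7:  IN={a@B5, c@B3, d@B3, e@B1, f@B1, f@B3}  OUT={a@B5, b@B7, c@B3, d@B3, e@B7, f@B1, f@B3}
  B8:  IN={a@B4, a@B5, b@B7, c@B3, d@B3, e@B1, e@B7, f@B1, f@B3}  OUT={a@B4, a@B5, b@B7, c@B3, d@B8, e@B1, e@B7, f@B1, f@B3}
  B9:  IN={a@B4, a@B5, b@B7, c@B3, d@B8, e@B1, e@B7, f@B1, f@B3}  OUT={a@B4, a@B5, b@B7, c@B3, d@B8, e@B9, f@B1, f@B3}

Merge at B5: IN[B5] = OUT[B4] = {a@B4, c@B3, d@B3, e@B1, f@B3}
Applying B5's transfer function to that IN value gives OUT[B5] (row B5 above).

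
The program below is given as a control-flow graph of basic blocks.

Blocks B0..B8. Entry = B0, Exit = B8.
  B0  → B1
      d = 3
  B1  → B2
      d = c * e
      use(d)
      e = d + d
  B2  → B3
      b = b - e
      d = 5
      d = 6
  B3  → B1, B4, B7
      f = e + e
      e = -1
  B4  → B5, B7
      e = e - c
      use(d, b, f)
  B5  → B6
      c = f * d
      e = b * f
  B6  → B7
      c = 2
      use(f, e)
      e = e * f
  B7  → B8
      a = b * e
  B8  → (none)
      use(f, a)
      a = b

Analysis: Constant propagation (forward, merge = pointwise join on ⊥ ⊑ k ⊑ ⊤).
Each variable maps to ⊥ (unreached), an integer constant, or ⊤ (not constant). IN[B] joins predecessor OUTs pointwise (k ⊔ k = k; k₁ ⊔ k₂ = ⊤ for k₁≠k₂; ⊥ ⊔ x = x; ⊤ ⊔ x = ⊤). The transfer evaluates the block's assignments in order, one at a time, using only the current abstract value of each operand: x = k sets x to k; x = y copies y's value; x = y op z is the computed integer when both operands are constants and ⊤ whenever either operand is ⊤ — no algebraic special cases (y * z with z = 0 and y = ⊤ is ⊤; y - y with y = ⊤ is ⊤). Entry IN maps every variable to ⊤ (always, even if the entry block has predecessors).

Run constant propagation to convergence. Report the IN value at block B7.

Per-block solution:
  B0: | IN=(all ⊤) | OUT={d:3; rest ⊤}
  B1: | IN=(all ⊤) | OUT=(all ⊤)
  B2: | IN=(all ⊤) | OUT={d:6; rest ⊤}
  B3: | IN={d:6; rest ⊤} | OUT={d:6, e:-1; rest ⊤}
  B4: | IN={d:6, e:-1; rest ⊤} | OUT={d:6; rest ⊤}
  B5: | IN={d:6; rest ⊤} | OUT={d:6; rest ⊤}
  B6: | IN={d:6; rest ⊤} | OUT={c:2, d:6; rest ⊤}
  B7: | IN={d:6; rest ⊤} | OUT={d:6; rest ⊤}
  B8: | IN={d:6; rest ⊤} | OUT={d:6; rest ⊤}

Merge at B7: IN[B7] = OUT[B3] ⊔ OUT[B4] ⊔ OUT[B6] = {a: ⊤, b: ⊤, c: ⊤, d: 6, e: ⊤, f: ⊤}

Answer: {a: ⊤, b: ⊤, c: ⊤, d: 6, e: ⊤, f: ⊤}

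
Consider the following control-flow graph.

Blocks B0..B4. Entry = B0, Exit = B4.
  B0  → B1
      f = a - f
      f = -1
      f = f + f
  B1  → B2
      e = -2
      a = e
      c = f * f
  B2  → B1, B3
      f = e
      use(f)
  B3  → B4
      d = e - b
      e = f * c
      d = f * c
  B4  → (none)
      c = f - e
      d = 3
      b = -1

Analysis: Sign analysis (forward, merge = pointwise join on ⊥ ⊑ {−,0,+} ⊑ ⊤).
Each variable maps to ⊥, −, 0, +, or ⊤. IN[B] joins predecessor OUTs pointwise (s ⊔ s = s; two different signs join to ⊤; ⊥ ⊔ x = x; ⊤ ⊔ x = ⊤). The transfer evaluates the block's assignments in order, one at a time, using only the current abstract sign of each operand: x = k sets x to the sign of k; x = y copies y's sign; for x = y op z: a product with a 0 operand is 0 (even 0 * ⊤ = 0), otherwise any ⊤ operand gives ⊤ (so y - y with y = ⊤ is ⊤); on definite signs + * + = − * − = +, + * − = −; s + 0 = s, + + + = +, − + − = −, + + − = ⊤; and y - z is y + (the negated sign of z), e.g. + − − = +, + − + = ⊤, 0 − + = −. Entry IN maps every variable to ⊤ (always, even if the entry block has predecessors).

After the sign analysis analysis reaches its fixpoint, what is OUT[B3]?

Fixpoint table:
  B0:   IN=(all ⊤)   OUT={f:-; rest ⊤}
  B1:   IN={f:-; rest ⊤}   OUT={a:-, c:+, e:-, f:-; rest ⊤}
  B2:   IN={a:-, c:+, e:-, f:-; rest ⊤}   OUT={a:-, c:+, e:-, f:-; rest ⊤}
  B3:   IN={a:-, c:+, e:-, f:-; rest ⊤}   OUT={a:-, c:+, d:-, e:-, f:-; rest ⊤}
  B4:   IN={a:-, c:+, d:-, e:-, f:-; rest ⊤}   OUT={a:-, b:-, d:+, e:-, f:-; rest ⊤}

Merge at B3: IN[B3] = OUT[B2] = {a: -, b: ⊤, c: +, d: ⊤, e: -, f: -}
Applying B3's transfer function to that IN value gives OUT[B3] (row B3 above).

Answer: {a: -, b: ⊤, c: +, d: -, e: -, f: -}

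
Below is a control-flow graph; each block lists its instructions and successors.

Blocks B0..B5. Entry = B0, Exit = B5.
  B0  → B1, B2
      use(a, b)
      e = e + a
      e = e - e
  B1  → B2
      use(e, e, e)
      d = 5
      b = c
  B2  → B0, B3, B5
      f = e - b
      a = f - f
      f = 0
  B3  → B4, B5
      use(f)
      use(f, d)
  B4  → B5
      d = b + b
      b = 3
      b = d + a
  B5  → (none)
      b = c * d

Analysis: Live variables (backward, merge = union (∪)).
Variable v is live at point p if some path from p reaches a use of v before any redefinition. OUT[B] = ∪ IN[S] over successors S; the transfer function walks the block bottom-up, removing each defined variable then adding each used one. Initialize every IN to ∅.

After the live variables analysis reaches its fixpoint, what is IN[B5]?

Converged values:
  B0: | IN={a, b, c, d, e} | OUT={b, c, d, e}
  B1: | IN={c, e} | OUT={b, c, d, e}
  B2: | IN={b, c, d, e} | OUT={a, b, c, d, e, f}
  B3: | IN={a, b, c, d, f} | OUT={a, b, c, d}
  B4: | IN={a, b, c} | OUT={c, d}
  B5: | IN={c, d} | OUT={}

B5 is the boundary node: OUT[B5] = {}
Applying B5's transfer function to that OUT value gives IN[B5] (row B5 above).

Answer: {c, d}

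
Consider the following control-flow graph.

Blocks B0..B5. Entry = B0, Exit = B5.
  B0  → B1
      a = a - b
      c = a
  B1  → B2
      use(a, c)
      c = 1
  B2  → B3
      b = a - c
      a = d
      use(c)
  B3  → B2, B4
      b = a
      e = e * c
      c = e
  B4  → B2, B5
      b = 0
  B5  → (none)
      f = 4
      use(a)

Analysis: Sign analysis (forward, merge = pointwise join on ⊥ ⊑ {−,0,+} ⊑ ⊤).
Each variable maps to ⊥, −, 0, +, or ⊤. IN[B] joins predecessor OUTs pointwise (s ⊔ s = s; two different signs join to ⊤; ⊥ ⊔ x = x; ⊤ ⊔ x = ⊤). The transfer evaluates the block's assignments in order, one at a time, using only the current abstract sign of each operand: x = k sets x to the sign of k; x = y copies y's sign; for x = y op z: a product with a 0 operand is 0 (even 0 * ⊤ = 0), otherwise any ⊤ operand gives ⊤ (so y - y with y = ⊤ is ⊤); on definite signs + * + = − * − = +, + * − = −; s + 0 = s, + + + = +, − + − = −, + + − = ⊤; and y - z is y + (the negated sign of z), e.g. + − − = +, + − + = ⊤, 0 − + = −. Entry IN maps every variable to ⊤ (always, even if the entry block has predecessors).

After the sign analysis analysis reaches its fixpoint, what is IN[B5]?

Answer: {a: ⊤, b: 0, c: ⊤, d: ⊤, e: ⊤, f: ⊤}

Trace:
Per-block solution:
  B0:  IN=(all ⊤)  OUT=(all ⊤)
  B1:  IN=(all ⊤)  OUT={c:+; rest ⊤}
  B2:  IN=(all ⊤)  OUT=(all ⊤)
  B3:  IN=(all ⊤)  OUT=(all ⊤)
  B4:  IN=(all ⊤)  OUT={b:0; rest ⊤}
  B5:  IN={b:0; rest ⊤}  OUT={b:0, f:+; rest ⊤}

Merge at B5: IN[B5] = OUT[B4] = {a: ⊤, b: 0, c: ⊤, d: ⊤, e: ⊤, f: ⊤}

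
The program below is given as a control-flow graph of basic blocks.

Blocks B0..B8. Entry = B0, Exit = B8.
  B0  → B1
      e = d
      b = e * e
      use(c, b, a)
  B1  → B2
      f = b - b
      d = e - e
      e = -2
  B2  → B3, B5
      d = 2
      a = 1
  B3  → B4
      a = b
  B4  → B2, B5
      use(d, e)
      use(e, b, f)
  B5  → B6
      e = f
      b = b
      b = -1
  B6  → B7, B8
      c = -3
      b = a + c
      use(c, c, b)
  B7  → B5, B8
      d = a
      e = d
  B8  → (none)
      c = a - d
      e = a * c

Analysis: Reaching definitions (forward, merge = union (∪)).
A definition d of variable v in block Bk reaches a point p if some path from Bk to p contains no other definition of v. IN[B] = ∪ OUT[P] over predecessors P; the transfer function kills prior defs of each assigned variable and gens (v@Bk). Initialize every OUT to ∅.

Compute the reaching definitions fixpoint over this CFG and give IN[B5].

Per-block solution:
  B0:   IN={}   OUT={b@B0, e@B0}
  B1:   IN={b@B0, e@B0}   OUT={b@B0, d@B1, e@B1, f@B1}
  B2:   IN={a@B3, b@B0, d@B1, d@B2, e@B1, f@B1}   OUT={a@B2, b@B0, d@B2, e@B1, f@B1}
  B3:   IN={a@B2, b@B0, d@B2, e@B1, f@B1}   OUT={a@B3, b@B0, d@B2, e@B1, f@B1}
  B4:   IN={a@B3, b@B0, d@B2, e@B1, f@B1}   OUT={a@B3, b@B0, d@B2, e@B1, f@B1}
  B5:   IN={a@B2, a@B3, b@B0, b@B6, c@B6, d@B2, d@B7, e@B1, e@B7, f@B1}   OUT={a@B2, a@B3, b@B5, c@B6, d@B2, d@B7, e@B5, f@B1}
  B6:   IN={a@B2, a@B3, b@B5, c@B6, d@B2, d@B7, e@B5, f@B1}   OUT={a@B2, a@B3, b@B6, c@B6, d@B2, d@B7, e@B5, f@B1}
  B7:   IN={a@B2, a@B3, b@B6, c@B6, d@B2, d@B7, e@B5, f@B1}   OUT={a@B2, a@B3, b@B6, c@B6, d@B7, e@B7, f@B1}
  B8:   IN={a@B2, a@B3, b@B6, c@B6, d@B2, d@B7, e@B5, e@B7, f@B1}   OUT={a@B2, a@B3, b@B6, c@B8, d@B2, d@B7, e@B8, f@B1}

Merge at B5: IN[B5] = OUT[B2] ⊔ OUT[B4] ⊔ OUT[B7] = {a@B2, a@B3, b@B0, b@B6, c@B6, d@B2, d@B7, e@B1, e@B7, f@B1}

Answer: {a@B2, a@B3, b@B0, b@B6, c@B6, d@B2, d@B7, e@B1, e@B7, f@B1}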